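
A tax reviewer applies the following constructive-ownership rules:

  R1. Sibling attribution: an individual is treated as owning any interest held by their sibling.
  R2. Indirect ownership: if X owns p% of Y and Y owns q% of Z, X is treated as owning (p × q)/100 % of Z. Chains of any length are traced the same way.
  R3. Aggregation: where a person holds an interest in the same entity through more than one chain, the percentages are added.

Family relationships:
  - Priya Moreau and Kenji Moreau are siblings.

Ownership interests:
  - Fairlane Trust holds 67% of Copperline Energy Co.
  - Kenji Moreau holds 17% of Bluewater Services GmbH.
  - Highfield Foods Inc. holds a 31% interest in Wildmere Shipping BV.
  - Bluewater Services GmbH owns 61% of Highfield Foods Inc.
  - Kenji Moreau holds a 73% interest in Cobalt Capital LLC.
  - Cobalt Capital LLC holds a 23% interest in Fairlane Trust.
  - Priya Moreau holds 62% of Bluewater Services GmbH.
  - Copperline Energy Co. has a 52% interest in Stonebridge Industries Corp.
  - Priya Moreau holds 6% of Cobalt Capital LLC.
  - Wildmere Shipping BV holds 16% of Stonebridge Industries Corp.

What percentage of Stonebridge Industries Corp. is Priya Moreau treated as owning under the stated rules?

8.720652%

By sibling attribution (R1), Priya Moreau is treated as also owning Kenji Moreau's interest in Cobalt Capital LLC, giving 6% + 73% = 79%.
By sibling attribution (R1), Priya Moreau is treated as also owning Kenji Moreau's interest in Bluewater Services GmbH, giving 62% + 17% = 79%.
Chain via Cobalt Capital LLC → Fairlane Trust → Copperline Energy Co. (R2): 79% × 23% × 67% × 52% = 6.330428% of Stonebridge Industries Corp.
Chain via Bluewater Services GmbH → Highfield Foods Inc. → Wildmere Shipping BV (R2): 79% × 61% × 31% × 16% = 2.390224% of Stonebridge Industries Corp.
Aggregating (R3): 6.330428% + 2.390224% = 8.720652%.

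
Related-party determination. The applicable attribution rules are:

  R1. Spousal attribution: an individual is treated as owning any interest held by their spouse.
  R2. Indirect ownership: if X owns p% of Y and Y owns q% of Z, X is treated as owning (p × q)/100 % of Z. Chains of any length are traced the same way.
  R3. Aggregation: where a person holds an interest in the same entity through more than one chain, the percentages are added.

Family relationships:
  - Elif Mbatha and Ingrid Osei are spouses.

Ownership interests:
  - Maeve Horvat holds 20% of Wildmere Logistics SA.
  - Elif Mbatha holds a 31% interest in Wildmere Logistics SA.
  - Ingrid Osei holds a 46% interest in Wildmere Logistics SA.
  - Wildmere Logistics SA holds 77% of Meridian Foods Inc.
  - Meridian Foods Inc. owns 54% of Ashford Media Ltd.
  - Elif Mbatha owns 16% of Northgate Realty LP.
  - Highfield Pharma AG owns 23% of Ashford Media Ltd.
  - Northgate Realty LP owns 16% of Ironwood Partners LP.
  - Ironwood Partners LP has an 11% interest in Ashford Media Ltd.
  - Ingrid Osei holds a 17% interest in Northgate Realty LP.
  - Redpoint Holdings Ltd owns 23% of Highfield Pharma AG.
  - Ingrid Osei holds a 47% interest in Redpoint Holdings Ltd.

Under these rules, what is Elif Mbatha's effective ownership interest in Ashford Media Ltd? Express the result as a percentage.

By spousal attribution (R1), Elif Mbatha is treated as also owning Ingrid Osei's interest in Wildmere Logistics SA, giving 31% + 46% = 77%.
By spousal attribution (R1), Elif Mbatha is treated as also owning Ingrid Osei's interest in Northgate Realty LP, giving 16% + 17% = 33%.
By spousal attribution (R1), Elif Mbatha is treated as owning Ingrid Osei's 47% interest in Redpoint Holdings Ltd.
Chain via Wildmere Logistics SA → Meridian Foods Inc. (R2): 77% × 77% × 54% = 32.0166% of Ashford Media Ltd.
Chain via Northgate Realty LP → Ironwood Partners LP (R2): 33% × 16% × 11% = 0.5808% of Ashford Media Ltd.
Chain via Redpoint Holdings Ltd → Highfield Pharma AG (R2): 47% × 23% × 23% = 2.4863% of Ashford Media Ltd.
Aggregating (R3): 32.0166% + 0.5808% + 2.4863% = 35.0837%.

35.0837%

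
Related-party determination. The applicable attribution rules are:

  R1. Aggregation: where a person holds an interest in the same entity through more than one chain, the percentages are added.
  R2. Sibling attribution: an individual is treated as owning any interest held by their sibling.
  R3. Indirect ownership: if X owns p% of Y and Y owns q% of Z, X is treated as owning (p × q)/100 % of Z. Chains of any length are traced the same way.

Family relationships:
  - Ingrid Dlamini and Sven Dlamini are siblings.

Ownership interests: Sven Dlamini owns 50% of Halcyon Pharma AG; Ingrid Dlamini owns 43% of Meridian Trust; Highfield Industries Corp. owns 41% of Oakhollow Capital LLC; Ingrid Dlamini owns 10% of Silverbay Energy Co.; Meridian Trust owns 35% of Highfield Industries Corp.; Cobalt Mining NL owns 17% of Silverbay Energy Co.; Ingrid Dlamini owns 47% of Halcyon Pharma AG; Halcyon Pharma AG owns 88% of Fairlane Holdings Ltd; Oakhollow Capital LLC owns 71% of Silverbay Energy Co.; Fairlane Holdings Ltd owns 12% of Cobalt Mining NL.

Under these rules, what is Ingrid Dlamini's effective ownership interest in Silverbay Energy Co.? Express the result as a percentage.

By sibling attribution (R2), Ingrid Dlamini is treated as also owning Sven Dlamini's interest in Halcyon Pharma AG, giving 47% + 50% = 97%.
Chain via Meridian Trust → Highfield Industries Corp. → Oakhollow Capital LLC (R3): 43% × 35% × 41% × 71% = 4.381055% of Silverbay Energy Co.
Chain via Halcyon Pharma AG → Fairlane Holdings Ltd → Cobalt Mining NL (R3): 97% × 88% × 12% × 17% = 1.741344% of Silverbay Energy Co.
Direct interest in Silverbay Energy Co: 10%.
Aggregating (R1): 4.381055% + 1.741344% + 10% = 16.122399%.

16.122399%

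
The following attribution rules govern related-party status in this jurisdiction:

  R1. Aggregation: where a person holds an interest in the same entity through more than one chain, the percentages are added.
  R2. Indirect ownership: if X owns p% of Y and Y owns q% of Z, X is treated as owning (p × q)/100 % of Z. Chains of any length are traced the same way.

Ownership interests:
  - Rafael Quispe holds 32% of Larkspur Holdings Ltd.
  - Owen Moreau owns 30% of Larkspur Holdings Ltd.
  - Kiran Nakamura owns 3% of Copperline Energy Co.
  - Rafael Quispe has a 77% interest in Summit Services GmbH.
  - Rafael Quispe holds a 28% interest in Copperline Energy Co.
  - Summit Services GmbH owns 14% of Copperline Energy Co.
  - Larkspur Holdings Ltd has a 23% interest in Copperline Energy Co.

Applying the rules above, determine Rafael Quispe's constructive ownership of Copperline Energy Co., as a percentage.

Chain via Summit Services GmbH (R2): 77% × 14% = 10.78% of Copperline Energy Co.
Chain via Larkspur Holdings Ltd (R2): 32% × 23% = 7.36% of Copperline Energy Co.
Direct interest in Copperline Energy Co: 28%.
Aggregating (R1): 10.78% + 7.36% + 28% = 46.14%.

46.14%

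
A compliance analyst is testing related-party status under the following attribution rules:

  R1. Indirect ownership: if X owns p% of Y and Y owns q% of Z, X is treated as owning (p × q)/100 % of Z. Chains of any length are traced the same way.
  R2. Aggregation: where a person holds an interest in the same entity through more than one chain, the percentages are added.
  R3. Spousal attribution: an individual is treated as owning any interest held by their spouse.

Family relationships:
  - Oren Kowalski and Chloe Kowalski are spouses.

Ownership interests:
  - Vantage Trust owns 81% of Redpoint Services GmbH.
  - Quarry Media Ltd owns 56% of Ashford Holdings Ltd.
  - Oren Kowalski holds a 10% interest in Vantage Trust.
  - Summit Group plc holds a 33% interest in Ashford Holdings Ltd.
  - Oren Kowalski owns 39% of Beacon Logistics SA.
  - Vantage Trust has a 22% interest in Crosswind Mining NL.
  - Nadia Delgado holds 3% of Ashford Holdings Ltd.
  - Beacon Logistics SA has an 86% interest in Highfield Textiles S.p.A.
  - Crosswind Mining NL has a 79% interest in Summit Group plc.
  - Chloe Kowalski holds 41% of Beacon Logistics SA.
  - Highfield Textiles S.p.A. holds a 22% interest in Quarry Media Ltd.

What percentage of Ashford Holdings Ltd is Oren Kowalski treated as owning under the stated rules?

9.0497%

By spousal attribution (R3), Oren Kowalski is treated as also owning Chloe Kowalski's interest in Beacon Logistics SA, giving 39% + 41% = 80%.
Chain via Beacon Logistics SA → Highfield Textiles S.p.A. → Quarry Media Ltd (R1): 80% × 86% × 22% × 56% = 8.47616% of Ashford Holdings Ltd.
Chain via Vantage Trust → Crosswind Mining NL → Summit Group plc (R1): 10% × 22% × 79% × 33% = 0.57354% of Ashford Holdings Ltd.
Aggregating (R2): 8.47616% + 0.57354% = 9.0497%.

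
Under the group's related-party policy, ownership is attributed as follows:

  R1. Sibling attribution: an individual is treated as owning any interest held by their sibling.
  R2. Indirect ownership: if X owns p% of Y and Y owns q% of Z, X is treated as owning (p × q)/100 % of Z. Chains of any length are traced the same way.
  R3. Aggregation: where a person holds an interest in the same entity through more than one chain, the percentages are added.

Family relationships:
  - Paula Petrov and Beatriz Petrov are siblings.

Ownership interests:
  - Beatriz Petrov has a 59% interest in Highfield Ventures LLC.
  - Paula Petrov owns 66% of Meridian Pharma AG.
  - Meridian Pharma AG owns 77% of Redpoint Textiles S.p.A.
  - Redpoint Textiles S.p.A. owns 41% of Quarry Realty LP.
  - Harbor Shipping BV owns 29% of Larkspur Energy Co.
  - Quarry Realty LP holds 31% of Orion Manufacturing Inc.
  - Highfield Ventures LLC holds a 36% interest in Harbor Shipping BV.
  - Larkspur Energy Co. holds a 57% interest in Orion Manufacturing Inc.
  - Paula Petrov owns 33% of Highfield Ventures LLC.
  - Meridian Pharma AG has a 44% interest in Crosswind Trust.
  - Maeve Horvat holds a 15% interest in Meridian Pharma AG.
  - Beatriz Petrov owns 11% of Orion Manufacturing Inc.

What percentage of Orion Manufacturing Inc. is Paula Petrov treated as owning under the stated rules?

22.933958%

By sibling attribution (R1), Paula Petrov is treated as also owning Beatriz Petrov's interest in Highfield Ventures LLC, giving 33% + 59% = 92%.
By sibling attribution (R1), Paula Petrov is treated as owning Beatriz Petrov's 11% interest in Orion Manufacturing Inc.
Chain via Meridian Pharma AG → Redpoint Textiles S.p.A. → Quarry Realty LP (R2): 66% × 77% × 41% × 31% = 6.459222% of Orion Manufacturing Inc.
Chain via Highfield Ventures LLC → Harbor Shipping BV → Larkspur Energy Co. (R2): 92% × 36% × 29% × 57% = 5.474736% of Orion Manufacturing Inc.
Direct interest in Orion Manufacturing Inc: 11%.
Aggregating (R3): 6.459222% + 5.474736% + 11% = 22.933958%.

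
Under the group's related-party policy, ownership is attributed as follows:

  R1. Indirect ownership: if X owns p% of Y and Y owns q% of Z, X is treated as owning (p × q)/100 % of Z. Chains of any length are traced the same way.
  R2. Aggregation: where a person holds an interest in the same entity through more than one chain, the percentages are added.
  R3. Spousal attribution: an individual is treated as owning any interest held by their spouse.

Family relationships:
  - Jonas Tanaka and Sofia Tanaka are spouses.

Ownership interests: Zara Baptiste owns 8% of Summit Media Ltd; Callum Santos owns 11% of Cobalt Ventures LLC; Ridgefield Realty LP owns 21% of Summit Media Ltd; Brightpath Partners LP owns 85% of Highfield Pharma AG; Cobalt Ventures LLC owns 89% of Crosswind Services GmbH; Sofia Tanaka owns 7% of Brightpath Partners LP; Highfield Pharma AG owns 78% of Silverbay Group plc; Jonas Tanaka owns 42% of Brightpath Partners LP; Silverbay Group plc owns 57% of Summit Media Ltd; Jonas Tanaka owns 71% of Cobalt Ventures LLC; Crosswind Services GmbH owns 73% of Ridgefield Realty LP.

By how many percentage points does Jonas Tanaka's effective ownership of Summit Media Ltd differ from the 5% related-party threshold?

By spousal attribution (R3), Jonas Tanaka is treated as also owning Sofia Tanaka's interest in Brightpath Partners LP, giving 42% + 7% = 49%.
Chain via Cobalt Ventures LLC → Crosswind Services GmbH → Ridgefield Realty LP (R1): 71% × 89% × 73% × 21% = 9.687027% of Summit Media Ltd.
Chain via Brightpath Partners LP → Highfield Pharma AG → Silverbay Group plc (R1): 49% × 85% × 78% × 57% = 18.51759% of Summit Media Ltd.
Aggregating (R2): 9.687027% + 18.51759% = 28.204617%.
28.204617% exceeds the 5% threshold by 23.204617 percentage points.

23.204617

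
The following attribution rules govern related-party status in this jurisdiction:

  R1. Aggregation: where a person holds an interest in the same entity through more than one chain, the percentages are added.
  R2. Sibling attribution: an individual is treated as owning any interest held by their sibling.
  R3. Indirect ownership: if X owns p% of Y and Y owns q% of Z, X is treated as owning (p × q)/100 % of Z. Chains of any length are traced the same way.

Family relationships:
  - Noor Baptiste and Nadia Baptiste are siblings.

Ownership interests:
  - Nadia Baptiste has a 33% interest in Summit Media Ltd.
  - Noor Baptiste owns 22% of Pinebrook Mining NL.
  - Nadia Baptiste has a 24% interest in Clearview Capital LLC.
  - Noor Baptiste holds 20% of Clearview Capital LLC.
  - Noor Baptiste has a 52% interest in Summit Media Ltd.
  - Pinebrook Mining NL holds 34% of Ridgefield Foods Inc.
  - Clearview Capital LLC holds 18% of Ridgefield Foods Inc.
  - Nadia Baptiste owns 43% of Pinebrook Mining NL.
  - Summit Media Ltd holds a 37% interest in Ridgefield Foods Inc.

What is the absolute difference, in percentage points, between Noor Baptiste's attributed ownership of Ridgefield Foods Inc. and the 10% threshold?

51.47

By sibling attribution (R2), Noor Baptiste is treated as also owning Nadia Baptiste's interest in Pinebrook Mining NL, giving 22% + 43% = 65%.
By sibling attribution (R2), Noor Baptiste is treated as also owning Nadia Baptiste's interest in Summit Media Ltd, giving 52% + 33% = 85%.
By sibling attribution (R2), Noor Baptiste is treated as also owning Nadia Baptiste's interest in Clearview Capital LLC, giving 20% + 24% = 44%.
Chain via Pinebrook Mining NL (R3): 65% × 34% = 22.1% of Ridgefield Foods Inc.
Chain via Summit Media Ltd (R3): 85% × 37% = 31.45% of Ridgefield Foods Inc.
Chain via Clearview Capital LLC (R3): 44% × 18% = 7.92% of Ridgefield Foods Inc.
Aggregating (R1): 22.1% + 31.45% + 7.92% = 61.47%.
61.47% exceeds the 10% threshold by 51.47 percentage points.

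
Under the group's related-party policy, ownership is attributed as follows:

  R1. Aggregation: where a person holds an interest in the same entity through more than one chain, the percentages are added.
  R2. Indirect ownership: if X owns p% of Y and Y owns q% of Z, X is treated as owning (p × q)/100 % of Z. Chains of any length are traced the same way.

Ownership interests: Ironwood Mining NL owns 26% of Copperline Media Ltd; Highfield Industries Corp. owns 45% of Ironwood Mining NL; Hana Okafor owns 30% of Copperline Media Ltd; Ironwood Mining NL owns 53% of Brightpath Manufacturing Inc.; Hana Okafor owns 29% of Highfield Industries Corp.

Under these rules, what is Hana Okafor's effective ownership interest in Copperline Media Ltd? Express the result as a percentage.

33.393%

Chain via Highfield Industries Corp. → Ironwood Mining NL (R2): 29% × 45% × 26% = 3.393% of Copperline Media Ltd.
Direct interest in Copperline Media Ltd: 30%.
Aggregating (R1): 3.393% + 30% = 33.393%.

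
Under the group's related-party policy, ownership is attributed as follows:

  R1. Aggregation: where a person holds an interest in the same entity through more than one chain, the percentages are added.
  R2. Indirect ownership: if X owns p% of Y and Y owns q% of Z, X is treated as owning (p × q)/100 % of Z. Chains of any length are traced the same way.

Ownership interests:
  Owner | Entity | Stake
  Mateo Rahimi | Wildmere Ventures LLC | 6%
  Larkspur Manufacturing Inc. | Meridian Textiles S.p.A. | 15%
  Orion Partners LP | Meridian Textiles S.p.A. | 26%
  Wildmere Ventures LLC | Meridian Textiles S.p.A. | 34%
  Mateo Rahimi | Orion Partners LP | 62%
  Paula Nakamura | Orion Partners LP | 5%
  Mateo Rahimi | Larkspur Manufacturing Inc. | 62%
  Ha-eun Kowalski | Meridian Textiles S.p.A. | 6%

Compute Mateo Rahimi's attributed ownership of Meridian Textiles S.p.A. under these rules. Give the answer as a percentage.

27.46%

Chain via Larkspur Manufacturing Inc. (R2): 62% × 15% = 9.3% of Meridian Textiles S.p.A.
Chain via Orion Partners LP (R2): 62% × 26% = 16.12% of Meridian Textiles S.p.A.
Chain via Wildmere Ventures LLC (R2): 6% × 34% = 2.04% of Meridian Textiles S.p.A.
Aggregating (R1): 9.3% + 16.12% + 2.04% = 27.46%.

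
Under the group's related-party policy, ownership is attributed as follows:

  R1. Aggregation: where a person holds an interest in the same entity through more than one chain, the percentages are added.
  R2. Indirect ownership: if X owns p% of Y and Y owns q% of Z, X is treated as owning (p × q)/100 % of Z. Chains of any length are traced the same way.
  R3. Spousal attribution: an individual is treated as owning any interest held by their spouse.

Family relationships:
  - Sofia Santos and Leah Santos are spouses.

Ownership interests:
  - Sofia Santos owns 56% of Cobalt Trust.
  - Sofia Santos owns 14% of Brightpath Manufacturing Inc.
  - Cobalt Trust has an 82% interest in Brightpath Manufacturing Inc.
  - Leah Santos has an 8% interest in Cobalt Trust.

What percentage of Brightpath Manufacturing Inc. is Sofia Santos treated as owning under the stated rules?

By spousal attribution (R3), Sofia Santos is treated as also owning Leah Santos's interest in Cobalt Trust, giving 56% + 8% = 64%.
Chain via Cobalt Trust (R2): 64% × 82% = 52.48% of Brightpath Manufacturing Inc.
Direct interest in Brightpath Manufacturing Inc: 14%.
Aggregating (R1): 52.48% + 14% = 66.48%.

66.48%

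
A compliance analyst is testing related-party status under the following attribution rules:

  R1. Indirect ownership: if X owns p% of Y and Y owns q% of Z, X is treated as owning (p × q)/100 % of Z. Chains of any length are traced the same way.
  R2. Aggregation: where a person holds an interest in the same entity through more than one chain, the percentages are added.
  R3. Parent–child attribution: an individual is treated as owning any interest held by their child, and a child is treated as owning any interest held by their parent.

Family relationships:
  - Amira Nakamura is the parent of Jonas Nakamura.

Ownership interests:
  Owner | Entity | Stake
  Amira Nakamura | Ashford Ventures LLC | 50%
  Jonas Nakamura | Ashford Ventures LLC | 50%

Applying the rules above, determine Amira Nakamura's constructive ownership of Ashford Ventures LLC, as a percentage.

By parent–child attribution (R3), Amira Nakamura is treated as also owning Jonas Nakamura's interest in Ashford Ventures LLC, giving 50% + 50% = 100%.
Direct interest in Ashford Ventures LLC: 100%.

100%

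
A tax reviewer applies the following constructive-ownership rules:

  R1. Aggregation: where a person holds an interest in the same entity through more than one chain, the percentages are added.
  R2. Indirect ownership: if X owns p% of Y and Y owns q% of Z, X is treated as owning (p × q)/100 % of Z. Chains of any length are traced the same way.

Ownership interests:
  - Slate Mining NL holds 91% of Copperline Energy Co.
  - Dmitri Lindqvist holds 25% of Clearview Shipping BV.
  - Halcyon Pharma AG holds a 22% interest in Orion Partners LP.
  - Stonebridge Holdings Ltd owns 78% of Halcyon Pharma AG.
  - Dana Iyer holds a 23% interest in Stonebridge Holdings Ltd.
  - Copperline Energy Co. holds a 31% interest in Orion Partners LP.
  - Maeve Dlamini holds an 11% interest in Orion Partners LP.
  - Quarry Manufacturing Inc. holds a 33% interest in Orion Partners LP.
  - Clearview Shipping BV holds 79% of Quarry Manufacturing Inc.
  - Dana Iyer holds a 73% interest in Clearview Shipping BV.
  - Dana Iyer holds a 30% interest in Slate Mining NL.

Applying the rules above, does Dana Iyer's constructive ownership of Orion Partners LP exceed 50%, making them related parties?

Chain via Stonebridge Holdings Ltd → Halcyon Pharma AG (R2): 23% × 78% × 22% = 3.9468% of Orion Partners LP.
Chain via Clearview Shipping BV → Quarry Manufacturing Inc. (R2): 73% × 79% × 33% = 19.0311% of Orion Partners LP.
Chain via Slate Mining NL → Copperline Energy Co. (R2): 30% × 91% × 31% = 8.463% of Orion Partners LP.
Aggregating (R1): 3.9468% + 19.0311% + 8.463% = 31.4409%.
31.4409% does not exceed the 50% threshold, so Dana is not a related party to Orion Partners LP.

No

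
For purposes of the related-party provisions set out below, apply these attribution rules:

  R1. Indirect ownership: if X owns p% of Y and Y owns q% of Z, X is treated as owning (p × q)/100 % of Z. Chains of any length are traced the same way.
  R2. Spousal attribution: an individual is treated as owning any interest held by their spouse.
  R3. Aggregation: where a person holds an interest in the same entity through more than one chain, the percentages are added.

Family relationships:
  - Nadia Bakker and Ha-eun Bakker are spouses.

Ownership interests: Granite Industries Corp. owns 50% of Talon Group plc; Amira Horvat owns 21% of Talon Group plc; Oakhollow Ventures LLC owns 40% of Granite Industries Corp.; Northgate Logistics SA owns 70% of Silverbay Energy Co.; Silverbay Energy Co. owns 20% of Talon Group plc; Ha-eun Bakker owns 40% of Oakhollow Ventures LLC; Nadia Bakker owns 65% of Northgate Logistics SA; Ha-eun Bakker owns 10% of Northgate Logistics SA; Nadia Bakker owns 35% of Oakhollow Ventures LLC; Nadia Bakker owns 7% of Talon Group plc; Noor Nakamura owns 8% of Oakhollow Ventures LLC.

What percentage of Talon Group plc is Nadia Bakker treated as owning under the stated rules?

32.5%

By spousal attribution (R2), Nadia Bakker is treated as also owning Ha-eun Bakker's interest in Oakhollow Ventures LLC, giving 35% + 40% = 75%.
By spousal attribution (R2), Nadia Bakker is treated as also owning Ha-eun Bakker's interest in Northgate Logistics SA, giving 65% + 10% = 75%.
Chain via Oakhollow Ventures LLC → Granite Industries Corp. (R1): 75% × 40% × 50% = 15% of Talon Group plc.
Chain via Northgate Logistics SA → Silverbay Energy Co. (R1): 75% × 70% × 20% = 10.5% of Talon Group plc.
Direct interest in Talon Group plc: 7%.
Aggregating (R3): 15% + 10.5% + 7% = 32.5%.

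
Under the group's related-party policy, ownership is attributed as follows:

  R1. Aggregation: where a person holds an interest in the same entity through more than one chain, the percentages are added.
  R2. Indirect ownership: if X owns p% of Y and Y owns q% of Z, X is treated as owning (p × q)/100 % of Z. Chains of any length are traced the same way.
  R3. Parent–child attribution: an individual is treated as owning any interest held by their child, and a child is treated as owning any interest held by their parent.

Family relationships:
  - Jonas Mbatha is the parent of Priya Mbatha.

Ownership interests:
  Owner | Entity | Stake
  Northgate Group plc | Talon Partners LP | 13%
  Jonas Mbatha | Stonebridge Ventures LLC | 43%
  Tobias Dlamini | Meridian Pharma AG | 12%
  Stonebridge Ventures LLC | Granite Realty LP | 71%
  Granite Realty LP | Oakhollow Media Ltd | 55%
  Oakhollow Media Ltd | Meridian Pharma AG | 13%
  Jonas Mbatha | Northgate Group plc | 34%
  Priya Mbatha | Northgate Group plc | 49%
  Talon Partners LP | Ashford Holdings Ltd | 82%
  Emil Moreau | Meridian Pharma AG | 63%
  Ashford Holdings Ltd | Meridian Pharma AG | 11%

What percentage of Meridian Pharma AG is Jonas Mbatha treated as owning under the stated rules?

3.156153%

By parent–child attribution (R3), Jonas Mbatha is treated as also owning Priya Mbatha's interest in Northgate Group plc, giving 34% + 49% = 83%.
Chain via Stonebridge Ventures LLC → Granite Realty LP → Oakhollow Media Ltd (R2): 43% × 71% × 55% × 13% = 2.182895% of Meridian Pharma AG.
Chain via Northgate Group plc → Talon Partners LP → Ashford Holdings Ltd (R2): 83% × 13% × 82% × 11% = 0.973258% of Meridian Pharma AG.
Aggregating (R1): 2.182895% + 0.973258% = 3.156153%.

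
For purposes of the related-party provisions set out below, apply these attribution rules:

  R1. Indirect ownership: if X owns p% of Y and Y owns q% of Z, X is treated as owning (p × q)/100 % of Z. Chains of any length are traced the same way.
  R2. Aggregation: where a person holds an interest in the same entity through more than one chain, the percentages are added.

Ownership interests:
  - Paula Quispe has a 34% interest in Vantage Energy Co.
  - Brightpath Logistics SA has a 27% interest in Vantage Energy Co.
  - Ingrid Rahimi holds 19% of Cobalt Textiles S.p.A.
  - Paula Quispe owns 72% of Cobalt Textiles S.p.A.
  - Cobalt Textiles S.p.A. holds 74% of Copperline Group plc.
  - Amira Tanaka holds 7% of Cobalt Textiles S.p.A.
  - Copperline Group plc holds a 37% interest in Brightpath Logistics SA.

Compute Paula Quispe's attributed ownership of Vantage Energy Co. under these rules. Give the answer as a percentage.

Chain via Cobalt Textiles S.p.A. → Copperline Group plc → Brightpath Logistics SA (R1): 72% × 74% × 37% × 27% = 5.322672% of Vantage Energy Co.
Direct interest in Vantage Energy Co: 34%.
Aggregating (R2): 5.322672% + 34% = 39.322672%.

39.322672%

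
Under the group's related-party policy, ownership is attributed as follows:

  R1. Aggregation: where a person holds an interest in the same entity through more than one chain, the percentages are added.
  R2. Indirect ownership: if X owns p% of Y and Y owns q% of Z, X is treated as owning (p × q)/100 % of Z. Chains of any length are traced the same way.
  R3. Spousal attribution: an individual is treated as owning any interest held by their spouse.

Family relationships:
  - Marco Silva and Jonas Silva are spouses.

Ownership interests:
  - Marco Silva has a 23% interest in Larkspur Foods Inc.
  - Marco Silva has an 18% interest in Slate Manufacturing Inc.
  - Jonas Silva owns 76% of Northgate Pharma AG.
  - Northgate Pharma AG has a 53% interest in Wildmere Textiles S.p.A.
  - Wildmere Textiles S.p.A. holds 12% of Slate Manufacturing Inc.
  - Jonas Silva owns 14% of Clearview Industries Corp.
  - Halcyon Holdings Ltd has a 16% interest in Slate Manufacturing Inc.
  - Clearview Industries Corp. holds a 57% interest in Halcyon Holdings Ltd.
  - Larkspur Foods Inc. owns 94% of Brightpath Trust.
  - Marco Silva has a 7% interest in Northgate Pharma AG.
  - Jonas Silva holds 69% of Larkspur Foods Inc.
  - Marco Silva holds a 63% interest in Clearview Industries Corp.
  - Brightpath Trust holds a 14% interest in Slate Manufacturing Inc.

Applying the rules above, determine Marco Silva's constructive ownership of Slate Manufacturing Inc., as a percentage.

By spousal attribution (R3), Marco Silva is treated as also owning Jonas Silva's interest in Clearview Industries Corp, giving 63% + 14% = 77%.
By spousal attribution (R3), Marco Silva is treated as also owning Jonas Silva's interest in Northgate Pharma AG, giving 7% + 76% = 83%.
By spousal attribution (R3), Marco Silva is treated as also owning Jonas Silva's interest in Larkspur Foods Inc, giving 23% + 69% = 92%.
Chain via Clearview Industries Corp. → Halcyon Holdings Ltd (R2): 77% × 57% × 16% = 7.0224% of Slate Manufacturing Inc.
Chain via Northgate Pharma AG → Wildmere Textiles S.p.A. (R2): 83% × 53% × 12% = 5.2788% of Slate Manufacturing Inc.
Chain via Larkspur Foods Inc. → Brightpath Trust (R2): 92% × 94% × 14% = 12.1072% of Slate Manufacturing Inc.
Direct interest in Slate Manufacturing Inc: 18%.
Aggregating (R1): 7.0224% + 5.2788% + 12.1072% + 18% = 42.4084%.

42.4084%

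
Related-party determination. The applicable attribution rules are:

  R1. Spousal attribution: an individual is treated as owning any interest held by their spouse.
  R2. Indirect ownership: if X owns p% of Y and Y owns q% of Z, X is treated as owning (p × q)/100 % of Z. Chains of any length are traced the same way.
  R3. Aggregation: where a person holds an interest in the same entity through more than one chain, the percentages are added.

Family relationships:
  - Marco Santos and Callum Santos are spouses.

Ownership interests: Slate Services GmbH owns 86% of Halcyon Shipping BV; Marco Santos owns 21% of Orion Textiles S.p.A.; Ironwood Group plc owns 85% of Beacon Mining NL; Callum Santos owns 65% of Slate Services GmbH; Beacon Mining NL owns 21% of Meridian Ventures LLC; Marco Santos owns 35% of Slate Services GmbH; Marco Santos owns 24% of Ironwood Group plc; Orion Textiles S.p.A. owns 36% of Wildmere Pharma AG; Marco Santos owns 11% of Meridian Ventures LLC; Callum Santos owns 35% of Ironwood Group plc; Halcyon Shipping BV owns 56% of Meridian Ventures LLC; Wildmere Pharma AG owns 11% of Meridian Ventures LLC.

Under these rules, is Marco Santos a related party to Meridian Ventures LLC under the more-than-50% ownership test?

Yes

By spousal attribution (R1), Marco Santos is treated as also owning Callum Santos's interest in Ironwood Group plc, giving 24% + 35% = 59%.
By spousal attribution (R1), Marco Santos is treated as also owning Callum Santos's interest in Slate Services GmbH, giving 35% + 65% = 100%.
Chain via Ironwood Group plc → Beacon Mining NL (R2): 59% × 85% × 21% = 10.5315% of Meridian Ventures LLC.
Chain via Slate Services GmbH → Halcyon Shipping BV (R2): 100% × 86% × 56% = 48.16% of Meridian Ventures LLC.
Chain via Orion Textiles S.p.A. → Wildmere Pharma AG (R2): 21% × 36% × 11% = 0.8316% of Meridian Ventures LLC.
Direct interest in Meridian Ventures LLC: 11%.
Aggregating (R3): 10.5315% + 48.16% + 0.8316% + 11% = 70.5231%.
70.5231% exceeds the 50% threshold, so Marco is a related party to Meridian Ventures LLC.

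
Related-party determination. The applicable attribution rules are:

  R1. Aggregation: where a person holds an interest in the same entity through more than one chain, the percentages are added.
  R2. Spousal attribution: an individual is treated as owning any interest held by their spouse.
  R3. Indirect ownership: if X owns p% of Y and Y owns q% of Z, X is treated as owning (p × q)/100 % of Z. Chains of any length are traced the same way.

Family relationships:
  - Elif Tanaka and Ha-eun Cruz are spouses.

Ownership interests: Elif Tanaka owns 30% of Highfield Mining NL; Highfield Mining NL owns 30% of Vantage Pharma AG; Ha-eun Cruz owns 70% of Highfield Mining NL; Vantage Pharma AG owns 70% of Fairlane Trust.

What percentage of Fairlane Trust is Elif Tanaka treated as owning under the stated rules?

By spousal attribution (R2), Elif Tanaka is treated as also owning Ha-eun Cruz's interest in Highfield Mining NL, giving 30% + 70% = 100%.
Chain via Highfield Mining NL → Vantage Pharma AG (R3): 100% × 30% × 70% = 21% of Fairlane Trust.

21%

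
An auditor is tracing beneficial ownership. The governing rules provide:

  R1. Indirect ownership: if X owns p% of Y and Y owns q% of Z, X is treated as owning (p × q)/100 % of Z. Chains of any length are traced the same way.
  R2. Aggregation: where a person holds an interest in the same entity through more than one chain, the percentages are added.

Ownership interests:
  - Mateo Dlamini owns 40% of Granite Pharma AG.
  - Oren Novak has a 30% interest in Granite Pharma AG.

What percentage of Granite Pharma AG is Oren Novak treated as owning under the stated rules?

30%

Direct interest in Granite Pharma AG: 30%.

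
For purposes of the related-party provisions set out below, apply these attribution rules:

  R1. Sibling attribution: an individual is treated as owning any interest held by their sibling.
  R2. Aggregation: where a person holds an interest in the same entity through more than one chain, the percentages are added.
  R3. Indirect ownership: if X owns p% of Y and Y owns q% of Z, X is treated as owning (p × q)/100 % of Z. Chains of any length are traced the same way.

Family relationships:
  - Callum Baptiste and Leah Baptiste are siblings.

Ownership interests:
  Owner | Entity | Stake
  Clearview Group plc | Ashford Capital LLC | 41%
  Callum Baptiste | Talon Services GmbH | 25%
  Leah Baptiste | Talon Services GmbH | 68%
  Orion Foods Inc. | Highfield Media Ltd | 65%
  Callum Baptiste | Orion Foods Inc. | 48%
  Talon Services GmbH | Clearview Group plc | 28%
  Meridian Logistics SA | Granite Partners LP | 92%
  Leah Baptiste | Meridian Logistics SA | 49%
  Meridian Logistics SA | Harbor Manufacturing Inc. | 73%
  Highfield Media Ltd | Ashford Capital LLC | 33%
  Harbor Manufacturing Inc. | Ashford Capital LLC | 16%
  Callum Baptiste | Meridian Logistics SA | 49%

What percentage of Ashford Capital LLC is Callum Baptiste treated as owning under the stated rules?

32.4188%

By sibling attribution (R1), Callum Baptiste is treated as also owning Leah Baptiste's interest in Meridian Logistics SA, giving 49% + 49% = 98%.
By sibling attribution (R1), Callum Baptiste is treated as also owning Leah Baptiste's interest in Talon Services GmbH, giving 25% + 68% = 93%.
Chain via Meridian Logistics SA → Harbor Manufacturing Inc. (R3): 98% × 73% × 16% = 11.4464% of Ashford Capital LLC.
Chain via Talon Services GmbH → Clearview Group plc (R3): 93% × 28% × 41% = 10.6764% of Ashford Capital LLC.
Chain via Orion Foods Inc. → Highfield Media Ltd (R3): 48% × 65% × 33% = 10.296% of Ashford Capital LLC.
Aggregating (R2): 11.4464% + 10.6764% + 10.296% = 32.4188%.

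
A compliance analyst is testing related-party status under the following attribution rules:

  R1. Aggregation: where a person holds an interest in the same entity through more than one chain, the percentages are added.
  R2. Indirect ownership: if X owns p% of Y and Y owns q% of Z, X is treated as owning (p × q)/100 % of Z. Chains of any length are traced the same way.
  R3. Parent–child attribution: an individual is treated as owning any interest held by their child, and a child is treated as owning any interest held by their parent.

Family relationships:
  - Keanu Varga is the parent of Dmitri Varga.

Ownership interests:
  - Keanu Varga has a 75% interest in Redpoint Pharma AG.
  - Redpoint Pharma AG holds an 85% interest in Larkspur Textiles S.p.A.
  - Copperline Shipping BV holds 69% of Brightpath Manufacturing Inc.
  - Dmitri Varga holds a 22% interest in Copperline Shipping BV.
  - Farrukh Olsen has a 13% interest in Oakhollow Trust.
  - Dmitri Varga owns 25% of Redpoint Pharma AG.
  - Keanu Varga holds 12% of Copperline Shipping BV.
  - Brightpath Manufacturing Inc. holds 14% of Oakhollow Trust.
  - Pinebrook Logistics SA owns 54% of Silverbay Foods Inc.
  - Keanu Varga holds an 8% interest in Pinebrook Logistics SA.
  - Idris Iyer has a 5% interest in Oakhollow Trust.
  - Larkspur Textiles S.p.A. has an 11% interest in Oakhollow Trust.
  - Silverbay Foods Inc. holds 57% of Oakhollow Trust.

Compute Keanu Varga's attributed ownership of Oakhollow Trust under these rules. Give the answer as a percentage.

15.0968%

By parent–child attribution (R3), Keanu Varga is treated as also owning Dmitri Varga's interest in Copperline Shipping BV, giving 12% + 22% = 34%.
By parent–child attribution (R3), Keanu Varga is treated as also owning Dmitri Varga's interest in Redpoint Pharma AG, giving 75% + 25% = 100%.
Chain via Pinebrook Logistics SA → Silverbay Foods Inc. (R2): 8% × 54% × 57% = 2.4624% of Oakhollow Trust.
Chain via Copperline Shipping BV → Brightpath Manufacturing Inc. (R2): 34% × 69% × 14% = 3.2844% of Oakhollow Trust.
Chain via Redpoint Pharma AG → Larkspur Textiles S.p.A. (R2): 100% × 85% × 11% = 9.35% of Oakhollow Trust.
Aggregating (R1): 2.4624% + 3.2844% + 9.35% = 15.0968%.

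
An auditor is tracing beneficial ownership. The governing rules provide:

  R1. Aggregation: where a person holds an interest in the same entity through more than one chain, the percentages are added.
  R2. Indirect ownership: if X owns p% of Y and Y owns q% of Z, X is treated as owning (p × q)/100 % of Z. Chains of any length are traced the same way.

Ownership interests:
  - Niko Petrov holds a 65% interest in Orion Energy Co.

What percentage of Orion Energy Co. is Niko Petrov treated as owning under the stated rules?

Direct interest in Orion Energy Co: 65%.

65%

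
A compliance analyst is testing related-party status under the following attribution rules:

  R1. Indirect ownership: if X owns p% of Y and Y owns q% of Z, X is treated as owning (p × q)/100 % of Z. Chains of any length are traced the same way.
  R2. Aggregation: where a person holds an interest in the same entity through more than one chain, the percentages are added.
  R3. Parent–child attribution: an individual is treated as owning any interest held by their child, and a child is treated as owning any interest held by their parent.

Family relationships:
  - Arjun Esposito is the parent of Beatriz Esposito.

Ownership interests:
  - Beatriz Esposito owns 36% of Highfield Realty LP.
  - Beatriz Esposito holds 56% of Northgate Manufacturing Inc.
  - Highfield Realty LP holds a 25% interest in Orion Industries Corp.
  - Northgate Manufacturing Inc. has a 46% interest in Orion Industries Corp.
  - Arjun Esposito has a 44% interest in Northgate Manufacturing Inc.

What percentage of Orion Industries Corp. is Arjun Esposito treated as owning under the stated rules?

By parent–child attribution (R3), Arjun Esposito is treated as also owning Beatriz Esposito's interest in Northgate Manufacturing Inc, giving 44% + 56% = 100%.
By parent–child attribution (R3), Arjun Esposito is treated as owning Beatriz Esposito's 36% interest in Highfield Realty LP.
Chain via Northgate Manufacturing Inc. (R1): 100% × 46% = 46% of Orion Industries Corp.
Chain via Highfield Realty LP (R1): 36% × 25% = 9% of Orion Industries Corp.
Aggregating (R2): 46% + 9% = 55%.

55%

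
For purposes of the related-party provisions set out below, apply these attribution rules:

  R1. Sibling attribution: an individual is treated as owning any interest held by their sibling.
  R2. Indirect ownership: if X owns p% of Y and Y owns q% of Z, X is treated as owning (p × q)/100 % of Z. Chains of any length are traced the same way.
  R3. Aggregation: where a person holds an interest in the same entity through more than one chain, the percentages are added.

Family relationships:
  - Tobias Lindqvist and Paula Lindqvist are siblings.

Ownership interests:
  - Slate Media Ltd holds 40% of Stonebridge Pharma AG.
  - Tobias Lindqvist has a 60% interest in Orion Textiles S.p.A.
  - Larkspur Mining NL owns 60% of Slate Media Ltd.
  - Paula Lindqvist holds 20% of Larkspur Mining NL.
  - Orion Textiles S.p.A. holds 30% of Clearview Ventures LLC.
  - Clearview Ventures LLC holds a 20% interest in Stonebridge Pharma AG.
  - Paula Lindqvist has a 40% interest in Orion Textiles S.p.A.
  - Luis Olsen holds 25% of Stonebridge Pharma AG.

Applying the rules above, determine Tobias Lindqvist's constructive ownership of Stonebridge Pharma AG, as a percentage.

By sibling attribution (R1), Tobias Lindqvist is treated as also owning Paula Lindqvist's interest in Orion Textiles S.p.A, giving 60% + 40% = 100%.
By sibling attribution (R1), Tobias Lindqvist is treated as owning Paula Lindqvist's 20% interest in Larkspur Mining NL.
Chain via Orion Textiles S.p.A. → Clearview Ventures LLC (R2): 100% × 30% × 20% = 6% of Stonebridge Pharma AG.
Chain via Larkspur Mining NL → Slate Media Ltd (R2): 20% × 60% × 40% = 4.8% of Stonebridge Pharma AG.
Aggregating (R3): 6% + 4.8% = 10.8%.

10.8%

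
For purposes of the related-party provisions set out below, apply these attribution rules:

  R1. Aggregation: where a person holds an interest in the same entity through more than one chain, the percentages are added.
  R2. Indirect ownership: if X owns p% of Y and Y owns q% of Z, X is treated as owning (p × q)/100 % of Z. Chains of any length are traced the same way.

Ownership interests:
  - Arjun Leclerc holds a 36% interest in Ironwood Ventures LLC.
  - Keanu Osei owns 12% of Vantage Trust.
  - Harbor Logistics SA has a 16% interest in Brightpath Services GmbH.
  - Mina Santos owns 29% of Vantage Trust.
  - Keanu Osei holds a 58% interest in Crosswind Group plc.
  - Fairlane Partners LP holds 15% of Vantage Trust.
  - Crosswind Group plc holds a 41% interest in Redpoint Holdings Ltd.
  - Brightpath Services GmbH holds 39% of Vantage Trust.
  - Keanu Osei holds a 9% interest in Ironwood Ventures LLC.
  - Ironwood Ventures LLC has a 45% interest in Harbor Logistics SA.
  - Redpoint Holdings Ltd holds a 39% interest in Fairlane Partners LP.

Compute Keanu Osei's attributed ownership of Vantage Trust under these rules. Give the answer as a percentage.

13.64385%

Chain via Ironwood Ventures LLC → Harbor Logistics SA → Brightpath Services GmbH (R2): 9% × 45% × 16% × 39% = 0.25272% of Vantage Trust.
Chain via Crosswind Group plc → Redpoint Holdings Ltd → Fairlane Partners LP (R2): 58% × 41% × 39% × 15% = 1.39113% of Vantage Trust.
Direct interest in Vantage Trust: 12%.
Aggregating (R1): 0.25272% + 1.39113% + 12% = 13.64385%.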